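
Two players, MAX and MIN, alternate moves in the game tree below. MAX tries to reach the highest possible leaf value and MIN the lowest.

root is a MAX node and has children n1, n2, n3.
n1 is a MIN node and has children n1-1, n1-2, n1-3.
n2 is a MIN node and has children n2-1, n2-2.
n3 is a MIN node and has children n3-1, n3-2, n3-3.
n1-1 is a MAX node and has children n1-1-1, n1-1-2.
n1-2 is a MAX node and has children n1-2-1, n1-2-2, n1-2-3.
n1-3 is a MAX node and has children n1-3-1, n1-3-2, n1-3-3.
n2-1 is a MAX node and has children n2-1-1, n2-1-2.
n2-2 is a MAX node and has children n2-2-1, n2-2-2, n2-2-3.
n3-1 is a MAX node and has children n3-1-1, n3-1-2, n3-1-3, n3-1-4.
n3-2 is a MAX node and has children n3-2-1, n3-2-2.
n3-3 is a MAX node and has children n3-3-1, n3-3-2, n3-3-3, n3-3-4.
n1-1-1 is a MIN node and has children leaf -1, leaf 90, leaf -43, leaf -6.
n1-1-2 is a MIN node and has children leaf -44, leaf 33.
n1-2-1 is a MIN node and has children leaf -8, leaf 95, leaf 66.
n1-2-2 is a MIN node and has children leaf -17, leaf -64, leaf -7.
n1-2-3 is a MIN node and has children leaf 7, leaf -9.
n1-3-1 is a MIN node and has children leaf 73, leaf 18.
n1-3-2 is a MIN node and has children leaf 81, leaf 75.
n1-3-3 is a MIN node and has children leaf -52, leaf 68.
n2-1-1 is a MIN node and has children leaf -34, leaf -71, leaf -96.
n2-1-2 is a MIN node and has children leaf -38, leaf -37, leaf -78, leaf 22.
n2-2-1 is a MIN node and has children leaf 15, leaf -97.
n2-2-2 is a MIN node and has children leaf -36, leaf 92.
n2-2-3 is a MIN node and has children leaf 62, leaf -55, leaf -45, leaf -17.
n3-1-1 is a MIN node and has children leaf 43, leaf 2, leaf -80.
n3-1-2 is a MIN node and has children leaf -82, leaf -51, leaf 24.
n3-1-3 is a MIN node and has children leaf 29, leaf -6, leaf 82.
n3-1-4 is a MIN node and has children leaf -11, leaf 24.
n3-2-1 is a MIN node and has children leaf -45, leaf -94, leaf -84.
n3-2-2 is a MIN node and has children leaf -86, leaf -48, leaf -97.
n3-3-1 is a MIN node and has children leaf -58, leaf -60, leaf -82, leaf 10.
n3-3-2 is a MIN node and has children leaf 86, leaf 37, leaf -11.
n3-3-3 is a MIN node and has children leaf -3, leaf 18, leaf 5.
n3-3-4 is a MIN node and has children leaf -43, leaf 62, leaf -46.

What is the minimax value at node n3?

-94

n3-1-1 (MIN): min(43, 2, -80) = -80
n3-1-2 (MIN): min(-82, -51, 24) = -82
n3-1-3 (MIN): min(29, -6, 82) = -6
n3-1-4 (MIN): min(-11, 24) = -11
n3-1 (MAX): max(-80, -82, -6, -11) = -6
n3-2-1 (MIN): min(-45, -94, -84) = -94
n3-2-2 (MIN): min(-86, -48, -97) = -97
n3-2 (MAX): max(-94, -97) = -94
n3-3-1 (MIN): min(-58, -60, -82, 10) = -82
n3-3-2 (MIN): min(86, 37, -11) = -11
n3-3-3 (MIN): min(-3, 18, 5) = -3
n3-3-4 (MIN): min(-43, 62, -46) = -46
n3-3 (MAX): max(-82, -11, -3, -46) = -3
n3 (MIN): min(-6, -94, -3) = -94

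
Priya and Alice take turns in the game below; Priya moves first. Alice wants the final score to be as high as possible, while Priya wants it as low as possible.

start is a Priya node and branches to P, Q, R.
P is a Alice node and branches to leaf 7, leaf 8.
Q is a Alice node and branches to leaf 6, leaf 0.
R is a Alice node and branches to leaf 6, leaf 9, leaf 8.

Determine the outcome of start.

P (Alice): max(7, 8) = 8
Q (Alice): max(6, 0) = 6
R (Alice): max(6, 9, 8) = 9
start (Priya): min(8, 6, 9) = 6

6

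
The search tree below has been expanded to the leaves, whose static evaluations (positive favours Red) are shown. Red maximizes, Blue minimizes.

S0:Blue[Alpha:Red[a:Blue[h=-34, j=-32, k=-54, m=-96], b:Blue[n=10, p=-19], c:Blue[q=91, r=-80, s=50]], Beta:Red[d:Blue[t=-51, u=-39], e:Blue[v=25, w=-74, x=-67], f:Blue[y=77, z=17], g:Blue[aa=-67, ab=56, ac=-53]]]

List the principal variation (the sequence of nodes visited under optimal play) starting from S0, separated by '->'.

S0 -> Alpha -> b -> p

a (Blue): min(-34, -32, -54, -96) = -96
b (Blue): min(10, -19) = -19
c (Blue): min(91, -80, 50) = -80
Alpha (Red): max(-96, -19, -80) = -19
d (Blue): min(-51, -39) = -51
e (Blue): min(25, -74, -67) = -74
f (Blue): min(77, 17) = 17
g (Blue): min(-67, 56, -53) = -67
Beta (Red): max(-51, -74, 17, -67) = 17
S0 (Blue): min(-19, 17) = -19
At S0, Blue picks Alpha (lowest: -19).
At Alpha, Red picks b (highest: -19).
At b, Blue picks p (lowest: -19).
Terminal value -19.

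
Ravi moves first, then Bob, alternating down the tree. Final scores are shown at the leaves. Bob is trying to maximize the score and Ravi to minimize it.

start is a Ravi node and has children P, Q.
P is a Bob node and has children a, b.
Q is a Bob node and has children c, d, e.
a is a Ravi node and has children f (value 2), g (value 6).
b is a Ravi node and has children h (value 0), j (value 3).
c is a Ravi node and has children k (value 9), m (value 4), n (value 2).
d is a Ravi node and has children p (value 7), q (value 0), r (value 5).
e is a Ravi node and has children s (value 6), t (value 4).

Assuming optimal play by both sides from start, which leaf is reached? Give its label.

f

a (Ravi): min(2, 6) = 2
b (Ravi): min(0, 3) = 0
P (Bob): max(2, 0) = 2
c (Ravi): min(9, 4, 2) = 2
d (Ravi): min(7, 0, 5) = 0
e (Ravi): min(6, 4) = 4
Q (Bob): max(2, 0, 4) = 4
start (Ravi): min(2, 4) = 2
At start, Ravi picks P (lowest: 2).
At P, Bob picks a (highest: 2).
At a, Ravi picks f (lowest: 2).
Terminal value 2.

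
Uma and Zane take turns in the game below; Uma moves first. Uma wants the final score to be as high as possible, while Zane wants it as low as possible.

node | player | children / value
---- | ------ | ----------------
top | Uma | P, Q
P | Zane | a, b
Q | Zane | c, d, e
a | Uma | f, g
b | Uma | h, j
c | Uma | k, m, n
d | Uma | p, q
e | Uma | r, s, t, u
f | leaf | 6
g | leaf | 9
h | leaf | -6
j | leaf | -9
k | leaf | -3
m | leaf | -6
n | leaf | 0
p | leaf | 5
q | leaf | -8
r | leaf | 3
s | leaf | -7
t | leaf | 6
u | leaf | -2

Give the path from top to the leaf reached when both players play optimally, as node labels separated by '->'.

top -> Q -> c -> n

a (Uma): max(6, 9) = 9
b (Uma): max(-6, -9) = -6
P (Zane): min(9, -6) = -6
c (Uma): max(-3, -6, 0) = 0
d (Uma): max(5, -8) = 5
e (Uma): max(3, -7, 6, -2) = 6
Q (Zane): min(0, 5, 6) = 0
top (Uma): max(-6, 0) = 0
At top, Uma picks Q (highest: 0).
At Q, Zane picks c (lowest: 0).
At c, Uma picks n (highest: 0).
Terminal value 0.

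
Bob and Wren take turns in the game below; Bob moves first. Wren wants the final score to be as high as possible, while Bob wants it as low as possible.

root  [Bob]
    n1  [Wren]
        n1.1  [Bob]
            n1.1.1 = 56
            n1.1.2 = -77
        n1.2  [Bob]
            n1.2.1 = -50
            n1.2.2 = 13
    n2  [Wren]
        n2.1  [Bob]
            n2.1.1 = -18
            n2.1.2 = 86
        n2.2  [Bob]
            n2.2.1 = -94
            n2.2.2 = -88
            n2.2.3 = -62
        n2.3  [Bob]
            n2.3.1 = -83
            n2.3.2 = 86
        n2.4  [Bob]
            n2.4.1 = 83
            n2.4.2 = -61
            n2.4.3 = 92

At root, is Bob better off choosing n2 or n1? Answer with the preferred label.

n1

n2.1 (Bob): min(-18, 86) = -18
n2.2 (Bob): min(-94, -88, -62) = -94
n2.3 (Bob): min(-83, 86) = -83
n2.4 (Bob): min(83, -61, 92) = -61
n2 (Wren): max(-18, -94, -83, -61) = -18
n1.1 (Bob): min(56, -77) = -77
n1.2 (Bob): min(-50, 13) = -50
n1 (Wren): max(-77, -50) = -50
Bob prefers the lower value; n2=-18, n1=-50. n1 is better since -50 < -18.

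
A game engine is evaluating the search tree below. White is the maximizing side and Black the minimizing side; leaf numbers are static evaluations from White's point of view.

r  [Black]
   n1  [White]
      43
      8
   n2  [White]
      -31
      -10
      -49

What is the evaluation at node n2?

-10

n2 (White): max(-31, -10, -49) = -10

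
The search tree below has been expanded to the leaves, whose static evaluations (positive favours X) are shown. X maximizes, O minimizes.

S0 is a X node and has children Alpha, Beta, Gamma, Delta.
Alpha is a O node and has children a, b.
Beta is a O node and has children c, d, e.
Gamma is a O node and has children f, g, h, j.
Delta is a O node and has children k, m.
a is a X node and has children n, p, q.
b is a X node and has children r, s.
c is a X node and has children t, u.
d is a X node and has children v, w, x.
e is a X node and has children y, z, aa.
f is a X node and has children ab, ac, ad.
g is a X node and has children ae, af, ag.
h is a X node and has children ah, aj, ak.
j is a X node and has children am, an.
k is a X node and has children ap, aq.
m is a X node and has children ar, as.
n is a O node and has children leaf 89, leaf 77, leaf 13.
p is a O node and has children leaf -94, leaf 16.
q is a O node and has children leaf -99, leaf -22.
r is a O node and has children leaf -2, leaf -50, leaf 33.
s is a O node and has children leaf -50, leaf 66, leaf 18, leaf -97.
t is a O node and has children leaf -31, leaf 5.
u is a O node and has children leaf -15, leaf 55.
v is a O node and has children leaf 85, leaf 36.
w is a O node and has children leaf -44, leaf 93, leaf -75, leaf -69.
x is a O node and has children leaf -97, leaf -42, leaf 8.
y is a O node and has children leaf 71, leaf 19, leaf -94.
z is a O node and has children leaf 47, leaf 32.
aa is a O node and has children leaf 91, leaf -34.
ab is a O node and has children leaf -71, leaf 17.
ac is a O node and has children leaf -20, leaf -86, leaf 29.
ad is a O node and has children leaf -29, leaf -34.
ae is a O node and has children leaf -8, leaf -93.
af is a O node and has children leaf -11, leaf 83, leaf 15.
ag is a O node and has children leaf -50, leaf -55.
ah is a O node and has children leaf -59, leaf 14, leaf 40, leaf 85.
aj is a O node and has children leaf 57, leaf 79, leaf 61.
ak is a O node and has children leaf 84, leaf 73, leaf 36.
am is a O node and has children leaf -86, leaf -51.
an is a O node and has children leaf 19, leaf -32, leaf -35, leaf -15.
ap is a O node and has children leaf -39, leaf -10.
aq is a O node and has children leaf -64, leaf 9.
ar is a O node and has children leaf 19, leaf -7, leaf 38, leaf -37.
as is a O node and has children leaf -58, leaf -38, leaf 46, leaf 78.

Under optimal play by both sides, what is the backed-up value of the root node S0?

n (O): min(89, 77, 13) = 13
p (O): min(-94, 16) = -94
q (O): min(-99, -22) = -99
a (X): max(13, -94, -99) = 13
r (O): min(-2, -50, 33) = -50
s (O): min(-50, 66, 18, -97) = -97
b (X): max(-50, -97) = -50
Alpha (O): min(13, -50) = -50
t (O): min(-31, 5) = -31
u (O): min(-15, 55) = -15
c (X): max(-31, -15) = -15
v (O): min(85, 36) = 36
w (O): min(-44, 93, -75, -69) = -75
x (O): min(-97, -42, 8) = -97
d (X): max(36, -75, -97) = 36
y (O): min(71, 19, -94) = -94
z (O): min(47, 32) = 32
aa (O): min(91, -34) = -34
e (X): max(-94, 32, -34) = 32
Beta (O): min(-15, 36, 32) = -15
ab (O): min(-71, 17) = -71
ac (O): min(-20, -86, 29) = -86
ad (O): min(-29, -34) = -34
f (X): max(-71, -86, -34) = -34
ae (O): min(-8, -93) = -93
af (O): min(-11, 83, 15) = -11
ag (O): min(-50, -55) = -55
g (X): max(-93, -11, -55) = -11
ah (O): min(-59, 14, 40, 85) = -59
aj (O): min(57, 79, 61) = 57
ak (O): min(84, 73, 36) = 36
h (X): max(-59, 57, 36) = 57
am (O): min(-86, -51) = -86
an (O): min(19, -32, -35, -15) = -35
j (X): max(-86, -35) = -35
Gamma (O): min(-34, -11, 57, -35) = -35
ap (O): min(-39, -10) = -39
aq (O): min(-64, 9) = -64
k (X): max(-39, -64) = -39
ar (O): min(19, -7, 38, -37) = -37
as (O): min(-58, -38, 46, 78) = -58
m (X): max(-37, -58) = -37
Delta (O): min(-39, -37) = -39
S0 (X): max(-50, -15, -35, -39) = -15

-15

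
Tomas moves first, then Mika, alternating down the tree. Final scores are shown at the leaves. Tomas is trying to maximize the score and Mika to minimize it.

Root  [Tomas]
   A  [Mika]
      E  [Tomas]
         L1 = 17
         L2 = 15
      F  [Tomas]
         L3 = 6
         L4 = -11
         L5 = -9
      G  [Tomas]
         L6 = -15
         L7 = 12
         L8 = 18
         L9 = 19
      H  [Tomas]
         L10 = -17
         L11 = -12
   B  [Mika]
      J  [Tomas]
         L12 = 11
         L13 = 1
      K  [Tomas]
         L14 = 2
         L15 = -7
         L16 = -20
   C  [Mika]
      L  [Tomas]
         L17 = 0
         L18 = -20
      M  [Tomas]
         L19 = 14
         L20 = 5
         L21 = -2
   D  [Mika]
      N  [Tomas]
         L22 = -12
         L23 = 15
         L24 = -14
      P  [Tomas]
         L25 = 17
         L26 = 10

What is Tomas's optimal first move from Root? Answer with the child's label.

E (Tomas): max(17, 15) = 17
F (Tomas): max(6, -11, -9) = 6
G (Tomas): max(-15, 12, 18, 19) = 19
H (Tomas): max(-17, -12) = -12
A (Mika): min(17, 6, 19, -12) = -12
J (Tomas): max(11, 1) = 11
K (Tomas): max(2, -7, -20) = 2
B (Mika): min(11, 2) = 2
L (Tomas): max(0, -20) = 0
M (Tomas): max(14, 5, -2) = 14
C (Mika): min(0, 14) = 0
N (Tomas): max(-12, 15, -14) = 15
P (Tomas): max(17, 10) = 17
D (Mika): min(15, 17) = 15
Root (Tomas): max(-12, 2, 0, 15) = 15
Tomas at Root wants the highest of {A=-12, B=2, C=0, D=15}, so chooses D.

D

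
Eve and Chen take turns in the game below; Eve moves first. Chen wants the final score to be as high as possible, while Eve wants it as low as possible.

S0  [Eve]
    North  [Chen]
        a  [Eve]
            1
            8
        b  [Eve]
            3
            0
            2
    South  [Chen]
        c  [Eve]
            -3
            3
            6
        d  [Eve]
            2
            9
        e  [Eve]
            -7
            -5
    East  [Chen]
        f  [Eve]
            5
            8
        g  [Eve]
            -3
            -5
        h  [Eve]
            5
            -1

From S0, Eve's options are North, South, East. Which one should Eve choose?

a (Eve): min(1, 8) = 1
b (Eve): min(3, 0, 2) = 0
North (Chen): max(1, 0) = 1
c (Eve): min(-3, 3, 6) = -3
d (Eve): min(2, 9) = 2
e (Eve): min(-7, -5) = -7
South (Chen): max(-3, 2, -7) = 2
f (Eve): min(5, 8) = 5
g (Eve): min(-3, -5) = -5
h (Eve): min(5, -1) = -1
East (Chen): max(5, -5, -1) = 5
S0 (Eve): min(1, 2, 5) = 1
Eve at S0 wants the lowest of {North=1, South=2, East=5}, so chooses North.

North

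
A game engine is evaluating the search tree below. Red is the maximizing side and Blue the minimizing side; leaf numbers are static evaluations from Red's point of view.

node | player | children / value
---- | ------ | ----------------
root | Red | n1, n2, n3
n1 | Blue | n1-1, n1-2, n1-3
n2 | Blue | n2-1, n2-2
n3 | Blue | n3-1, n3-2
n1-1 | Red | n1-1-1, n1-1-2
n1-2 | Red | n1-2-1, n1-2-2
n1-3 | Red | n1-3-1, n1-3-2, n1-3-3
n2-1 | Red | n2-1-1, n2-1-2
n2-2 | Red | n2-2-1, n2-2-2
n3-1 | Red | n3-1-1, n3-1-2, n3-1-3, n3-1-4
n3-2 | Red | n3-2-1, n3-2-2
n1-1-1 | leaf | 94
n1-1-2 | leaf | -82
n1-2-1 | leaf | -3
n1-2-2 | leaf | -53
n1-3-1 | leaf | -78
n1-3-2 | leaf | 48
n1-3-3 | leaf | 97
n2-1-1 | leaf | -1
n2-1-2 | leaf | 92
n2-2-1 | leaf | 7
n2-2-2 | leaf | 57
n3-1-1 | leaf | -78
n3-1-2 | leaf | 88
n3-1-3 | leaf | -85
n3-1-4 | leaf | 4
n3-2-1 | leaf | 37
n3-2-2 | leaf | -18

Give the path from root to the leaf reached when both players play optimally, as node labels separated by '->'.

root -> n2 -> n2-2 -> n2-2-2

n1-1 (Red): max(94, -82) = 94
n1-2 (Red): max(-3, -53) = -3
n1-3 (Red): max(-78, 48, 97) = 97
n1 (Blue): min(94, -3, 97) = -3
n2-1 (Red): max(-1, 92) = 92
n2-2 (Red): max(7, 57) = 57
n2 (Blue): min(92, 57) = 57
n3-1 (Red): max(-78, 88, -85, 4) = 88
n3-2 (Red): max(37, -18) = 37
n3 (Blue): min(88, 37) = 37
root (Red): max(-3, 57, 37) = 57
At root, Red picks n2 (highest: 57).
At n2, Blue picks n2-2 (lowest: 57).
At n2-2, Red picks n2-2-2 (highest: 57).
Terminal value 57.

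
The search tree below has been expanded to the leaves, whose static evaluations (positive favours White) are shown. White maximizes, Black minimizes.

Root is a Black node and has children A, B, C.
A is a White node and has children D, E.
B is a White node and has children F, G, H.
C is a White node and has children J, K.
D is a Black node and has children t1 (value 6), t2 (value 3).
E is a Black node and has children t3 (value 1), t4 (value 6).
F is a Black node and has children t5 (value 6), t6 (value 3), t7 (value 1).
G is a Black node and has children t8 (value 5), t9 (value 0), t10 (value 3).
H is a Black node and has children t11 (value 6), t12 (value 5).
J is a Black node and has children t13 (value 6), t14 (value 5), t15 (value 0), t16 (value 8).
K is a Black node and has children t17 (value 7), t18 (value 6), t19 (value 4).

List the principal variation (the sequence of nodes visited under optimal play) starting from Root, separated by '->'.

Root -> A -> D -> t2

D (Black): min(6, 3) = 3
E (Black): min(1, 6) = 1
A (White): max(3, 1) = 3
F (Black): min(6, 3, 1) = 1
G (Black): min(5, 0, 3) = 0
H (Black): min(6, 5) = 5
B (White): max(1, 0, 5) = 5
J (Black): min(6, 5, 0, 8) = 0
K (Black): min(7, 6, 4) = 4
C (White): max(0, 4) = 4
Root (Black): min(3, 5, 4) = 3
At Root, Black picks A (lowest: 3).
At A, White picks D (highest: 3).
At D, Black picks t2 (lowest: 3).
Terminal value 3.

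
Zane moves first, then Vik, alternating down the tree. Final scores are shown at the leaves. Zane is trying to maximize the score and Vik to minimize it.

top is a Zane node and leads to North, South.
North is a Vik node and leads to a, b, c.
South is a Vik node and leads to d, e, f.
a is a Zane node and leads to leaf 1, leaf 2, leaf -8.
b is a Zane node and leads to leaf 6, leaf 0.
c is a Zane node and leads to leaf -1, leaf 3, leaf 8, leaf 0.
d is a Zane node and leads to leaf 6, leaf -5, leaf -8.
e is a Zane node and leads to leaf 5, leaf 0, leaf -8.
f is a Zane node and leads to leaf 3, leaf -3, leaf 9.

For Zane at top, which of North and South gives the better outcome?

a (Zane): max(1, 2, -8) = 2
b (Zane): max(6, 0) = 6
c (Zane): max(-1, 3, 8, 0) = 8
North (Vik): min(2, 6, 8) = 2
d (Zane): max(6, -5, -8) = 6
e (Zane): max(5, 0, -8) = 5
f (Zane): max(3, -3, 9) = 9
South (Vik): min(6, 5, 9) = 5
Zane prefers the higher value; North=2, South=5. South is better since 5 > 2.

South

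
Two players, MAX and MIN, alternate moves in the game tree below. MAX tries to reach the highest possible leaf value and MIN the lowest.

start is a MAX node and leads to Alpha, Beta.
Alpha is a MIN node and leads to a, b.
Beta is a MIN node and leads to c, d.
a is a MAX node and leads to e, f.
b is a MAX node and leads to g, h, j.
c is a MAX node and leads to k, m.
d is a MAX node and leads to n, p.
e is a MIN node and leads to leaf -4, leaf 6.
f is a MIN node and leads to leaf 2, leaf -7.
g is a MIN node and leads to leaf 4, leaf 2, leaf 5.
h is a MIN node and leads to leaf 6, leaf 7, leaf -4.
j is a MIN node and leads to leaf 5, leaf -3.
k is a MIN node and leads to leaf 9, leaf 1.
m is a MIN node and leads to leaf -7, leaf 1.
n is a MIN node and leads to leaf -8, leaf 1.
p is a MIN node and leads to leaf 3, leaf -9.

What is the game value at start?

e (MIN): min(-4, 6) = -4
f (MIN): min(2, -7) = -7
a (MAX): max(-4, -7) = -4
g (MIN): min(4, 2, 5) = 2
h (MIN): min(6, 7, -4) = -4
j (MIN): min(5, -3) = -3
b (MAX): max(2, -4, -3) = 2
Alpha (MIN): min(-4, 2) = -4
k (MIN): min(9, 1) = 1
m (MIN): min(-7, 1) = -7
c (MAX): max(1, -7) = 1
n (MIN): min(-8, 1) = -8
p (MIN): min(3, -9) = -9
d (MAX): max(-8, -9) = -8
Beta (MIN): min(1, -8) = -8
start (MAX): max(-4, -8) = -4

-4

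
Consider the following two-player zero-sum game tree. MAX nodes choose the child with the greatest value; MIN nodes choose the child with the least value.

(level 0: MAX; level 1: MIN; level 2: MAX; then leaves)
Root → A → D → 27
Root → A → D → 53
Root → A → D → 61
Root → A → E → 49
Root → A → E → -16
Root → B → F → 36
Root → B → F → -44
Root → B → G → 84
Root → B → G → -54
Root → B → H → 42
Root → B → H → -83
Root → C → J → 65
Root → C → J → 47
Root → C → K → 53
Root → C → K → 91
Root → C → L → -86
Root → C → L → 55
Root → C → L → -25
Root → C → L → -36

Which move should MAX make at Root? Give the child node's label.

C

D (MAX): max(27, 53, 61) = 61
E (MAX): max(49, -16) = 49
A (MIN): min(61, 49) = 49
F (MAX): max(36, -44) = 36
G (MAX): max(84, -54) = 84
H (MAX): max(42, -83) = 42
B (MIN): min(36, 84, 42) = 36
J (MAX): max(65, 47) = 65
K (MAX): max(53, 91) = 91
L (MAX): max(-86, 55, -25, -36) = 55
C (MIN): min(65, 91, 55) = 55
Root (MAX): max(49, 36, 55) = 55
MAX at Root wants the highest of {A=49, B=36, C=55}, so chooses C.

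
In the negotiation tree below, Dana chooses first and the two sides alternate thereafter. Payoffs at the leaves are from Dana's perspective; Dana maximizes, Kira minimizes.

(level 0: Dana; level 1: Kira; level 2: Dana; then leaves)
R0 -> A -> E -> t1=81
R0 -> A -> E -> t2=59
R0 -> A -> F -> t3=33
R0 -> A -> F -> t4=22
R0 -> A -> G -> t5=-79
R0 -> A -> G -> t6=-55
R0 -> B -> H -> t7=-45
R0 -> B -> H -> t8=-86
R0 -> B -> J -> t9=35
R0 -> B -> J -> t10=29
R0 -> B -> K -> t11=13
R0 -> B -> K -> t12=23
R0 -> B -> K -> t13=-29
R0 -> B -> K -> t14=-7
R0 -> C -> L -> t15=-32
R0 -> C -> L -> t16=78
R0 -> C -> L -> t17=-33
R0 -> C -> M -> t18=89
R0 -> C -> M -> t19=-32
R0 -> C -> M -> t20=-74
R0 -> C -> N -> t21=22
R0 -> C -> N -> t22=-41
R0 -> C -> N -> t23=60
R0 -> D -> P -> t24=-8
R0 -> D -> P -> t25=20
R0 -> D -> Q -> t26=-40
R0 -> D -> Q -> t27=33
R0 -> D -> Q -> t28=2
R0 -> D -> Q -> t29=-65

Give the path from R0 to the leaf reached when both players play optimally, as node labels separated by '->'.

E (Dana): max(81, 59) = 81
F (Dana): max(33, 22) = 33
G (Dana): max(-79, -55) = -55
A (Kira): min(81, 33, -55) = -55
H (Dana): max(-45, -86) = -45
J (Dana): max(35, 29) = 35
K (Dana): max(13, 23, -29, -7) = 23
B (Kira): min(-45, 35, 23) = -45
L (Dana): max(-32, 78, -33) = 78
M (Dana): max(89, -32, -74) = 89
N (Dana): max(22, -41, 60) = 60
C (Kira): min(78, 89, 60) = 60
P (Dana): max(-8, 20) = 20
Q (Dana): max(-40, 33, 2, -65) = 33
D (Kira): min(20, 33) = 20
R0 (Dana): max(-55, -45, 60, 20) = 60
At R0, Dana picks C (highest: 60).
At C, Kira picks N (lowest: 60).
At N, Dana picks t23 (highest: 60).
Terminal value 60.

R0 -> C -> N -> t23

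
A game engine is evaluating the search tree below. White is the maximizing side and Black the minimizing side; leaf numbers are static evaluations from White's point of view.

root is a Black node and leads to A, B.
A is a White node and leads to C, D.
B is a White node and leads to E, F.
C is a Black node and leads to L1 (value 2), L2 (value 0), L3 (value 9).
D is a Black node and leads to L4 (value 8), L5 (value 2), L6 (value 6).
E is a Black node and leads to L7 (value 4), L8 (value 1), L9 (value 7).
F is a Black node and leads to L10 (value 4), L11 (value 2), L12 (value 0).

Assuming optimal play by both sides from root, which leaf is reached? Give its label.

L8

C (Black): min(2, 0, 9) = 0
D (Black): min(8, 2, 6) = 2
A (White): max(0, 2) = 2
E (Black): min(4, 1, 7) = 1
F (Black): min(4, 2, 0) = 0
B (White): max(1, 0) = 1
root (Black): min(2, 1) = 1
At root, Black picks B (lowest: 1).
At B, White picks E (highest: 1).
At E, Black picks L8 (lowest: 1).
Terminal value 1.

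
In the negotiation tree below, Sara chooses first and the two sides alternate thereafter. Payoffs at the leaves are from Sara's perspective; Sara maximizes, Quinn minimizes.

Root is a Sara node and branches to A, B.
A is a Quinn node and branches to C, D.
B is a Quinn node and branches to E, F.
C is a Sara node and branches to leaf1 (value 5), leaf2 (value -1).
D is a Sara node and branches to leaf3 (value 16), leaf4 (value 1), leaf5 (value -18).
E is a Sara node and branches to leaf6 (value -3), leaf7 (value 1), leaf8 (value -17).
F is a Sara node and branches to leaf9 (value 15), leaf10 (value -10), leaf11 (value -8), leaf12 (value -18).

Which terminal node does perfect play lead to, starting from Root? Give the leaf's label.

leaf1

C (Sara): max(5, -1) = 5
D (Sara): max(16, 1, -18) = 16
A (Quinn): min(5, 16) = 5
E (Sara): max(-3, 1, -17) = 1
F (Sara): max(15, -10, -8, -18) = 15
B (Quinn): min(1, 15) = 1
Root (Sara): max(5, 1) = 5
At Root, Sara picks A (highest: 5).
At A, Quinn picks C (lowest: 5).
At C, Sara picks leaf1 (highest: 5).
Terminal value 5.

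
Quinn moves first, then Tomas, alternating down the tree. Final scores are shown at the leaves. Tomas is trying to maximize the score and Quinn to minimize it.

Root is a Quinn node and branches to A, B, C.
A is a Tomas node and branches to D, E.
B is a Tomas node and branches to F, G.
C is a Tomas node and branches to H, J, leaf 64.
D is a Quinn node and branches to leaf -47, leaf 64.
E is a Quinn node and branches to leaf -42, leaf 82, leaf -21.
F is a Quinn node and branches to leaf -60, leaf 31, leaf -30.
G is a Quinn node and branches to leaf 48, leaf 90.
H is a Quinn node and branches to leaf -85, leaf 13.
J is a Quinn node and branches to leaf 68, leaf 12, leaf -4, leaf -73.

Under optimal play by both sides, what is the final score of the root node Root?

-42

D (Quinn): min(-47, 64) = -47
E (Quinn): min(-42, 82, -21) = -42
A (Tomas): max(-47, -42) = -42
F (Quinn): min(-60, 31, -30) = -60
G (Quinn): min(48, 90) = 48
B (Tomas): max(-60, 48) = 48
H (Quinn): min(-85, 13) = -85
J (Quinn): min(68, 12, -4, -73) = -73
C (Tomas): max(-85, -73, 64) = 64
Root (Quinn): min(-42, 48, 64) = -42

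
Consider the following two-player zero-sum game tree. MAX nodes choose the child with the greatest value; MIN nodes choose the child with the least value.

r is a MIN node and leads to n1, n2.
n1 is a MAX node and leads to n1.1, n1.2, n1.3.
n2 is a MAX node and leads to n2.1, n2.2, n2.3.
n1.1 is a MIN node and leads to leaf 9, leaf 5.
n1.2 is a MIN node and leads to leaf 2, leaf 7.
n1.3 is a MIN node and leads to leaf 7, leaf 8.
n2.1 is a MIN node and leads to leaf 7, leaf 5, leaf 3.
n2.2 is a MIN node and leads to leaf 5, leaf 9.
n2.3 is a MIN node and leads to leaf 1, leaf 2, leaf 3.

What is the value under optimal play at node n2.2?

5

n2.2 (MIN): min(5, 9) = 5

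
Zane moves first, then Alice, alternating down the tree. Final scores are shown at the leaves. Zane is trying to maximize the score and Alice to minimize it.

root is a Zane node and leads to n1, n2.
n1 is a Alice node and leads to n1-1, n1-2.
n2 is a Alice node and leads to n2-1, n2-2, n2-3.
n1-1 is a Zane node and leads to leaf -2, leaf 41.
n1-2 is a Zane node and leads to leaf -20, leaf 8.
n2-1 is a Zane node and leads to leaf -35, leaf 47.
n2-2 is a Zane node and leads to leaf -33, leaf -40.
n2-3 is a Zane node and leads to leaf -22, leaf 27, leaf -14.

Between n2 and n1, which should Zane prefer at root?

n1

n2-1 (Zane): max(-35, 47) = 47
n2-2 (Zane): max(-33, -40) = -33
n2-3 (Zane): max(-22, 27, -14) = 27
n2 (Alice): min(47, -33, 27) = -33
n1-1 (Zane): max(-2, 41) = 41
n1-2 (Zane): max(-20, 8) = 8
n1 (Alice): min(41, 8) = 8
Zane prefers the higher value; n2=-33, n1=8. n1 is better since 8 > -33.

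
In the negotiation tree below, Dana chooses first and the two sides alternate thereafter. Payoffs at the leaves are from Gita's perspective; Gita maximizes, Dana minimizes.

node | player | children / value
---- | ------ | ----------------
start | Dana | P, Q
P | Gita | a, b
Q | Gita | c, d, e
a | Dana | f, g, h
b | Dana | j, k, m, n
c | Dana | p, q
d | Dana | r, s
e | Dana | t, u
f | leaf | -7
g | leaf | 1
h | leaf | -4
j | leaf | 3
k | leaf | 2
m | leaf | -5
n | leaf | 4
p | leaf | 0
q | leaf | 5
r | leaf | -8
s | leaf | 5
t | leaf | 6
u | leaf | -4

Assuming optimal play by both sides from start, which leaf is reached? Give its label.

a (Dana): min(-7, 1, -4) = -7
b (Dana): min(3, 2, -5, 4) = -5
P (Gita): max(-7, -5) = -5
c (Dana): min(0, 5) = 0
d (Dana): min(-8, 5) = -8
e (Dana): min(6, -4) = -4
Q (Gita): max(0, -8, -4) = 0
start (Dana): min(-5, 0) = -5
At start, Dana picks P (lowest: -5).
At P, Gita picks b (highest: -5).
At b, Dana picks m (lowest: -5).
Terminal value -5.

m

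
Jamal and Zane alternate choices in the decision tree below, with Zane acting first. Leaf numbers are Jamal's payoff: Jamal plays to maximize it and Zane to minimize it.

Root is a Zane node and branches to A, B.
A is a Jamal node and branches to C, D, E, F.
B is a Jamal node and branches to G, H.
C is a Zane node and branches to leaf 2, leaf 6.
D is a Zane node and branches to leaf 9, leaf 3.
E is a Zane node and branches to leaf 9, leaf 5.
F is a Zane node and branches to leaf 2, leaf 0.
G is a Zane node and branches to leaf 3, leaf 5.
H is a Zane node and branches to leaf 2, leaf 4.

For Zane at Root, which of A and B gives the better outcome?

B

C (Zane): min(2, 6) = 2
D (Zane): min(9, 3) = 3
E (Zane): min(9, 5) = 5
F (Zane): min(2, 0) = 0
A (Jamal): max(2, 3, 5, 0) = 5
G (Zane): min(3, 5) = 3
H (Zane): min(2, 4) = 2
B (Jamal): max(3, 2) = 3
Zane prefers the lower value; A=5, B=3. B is better since 3 < 5.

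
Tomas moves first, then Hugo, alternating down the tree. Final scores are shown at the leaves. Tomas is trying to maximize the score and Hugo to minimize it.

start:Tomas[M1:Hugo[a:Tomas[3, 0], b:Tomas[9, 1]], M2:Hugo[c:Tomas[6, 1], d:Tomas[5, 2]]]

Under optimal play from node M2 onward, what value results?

c (Tomas): max(6, 1) = 6
d (Tomas): max(5, 2) = 5
M2 (Hugo): min(6, 5) = 5

5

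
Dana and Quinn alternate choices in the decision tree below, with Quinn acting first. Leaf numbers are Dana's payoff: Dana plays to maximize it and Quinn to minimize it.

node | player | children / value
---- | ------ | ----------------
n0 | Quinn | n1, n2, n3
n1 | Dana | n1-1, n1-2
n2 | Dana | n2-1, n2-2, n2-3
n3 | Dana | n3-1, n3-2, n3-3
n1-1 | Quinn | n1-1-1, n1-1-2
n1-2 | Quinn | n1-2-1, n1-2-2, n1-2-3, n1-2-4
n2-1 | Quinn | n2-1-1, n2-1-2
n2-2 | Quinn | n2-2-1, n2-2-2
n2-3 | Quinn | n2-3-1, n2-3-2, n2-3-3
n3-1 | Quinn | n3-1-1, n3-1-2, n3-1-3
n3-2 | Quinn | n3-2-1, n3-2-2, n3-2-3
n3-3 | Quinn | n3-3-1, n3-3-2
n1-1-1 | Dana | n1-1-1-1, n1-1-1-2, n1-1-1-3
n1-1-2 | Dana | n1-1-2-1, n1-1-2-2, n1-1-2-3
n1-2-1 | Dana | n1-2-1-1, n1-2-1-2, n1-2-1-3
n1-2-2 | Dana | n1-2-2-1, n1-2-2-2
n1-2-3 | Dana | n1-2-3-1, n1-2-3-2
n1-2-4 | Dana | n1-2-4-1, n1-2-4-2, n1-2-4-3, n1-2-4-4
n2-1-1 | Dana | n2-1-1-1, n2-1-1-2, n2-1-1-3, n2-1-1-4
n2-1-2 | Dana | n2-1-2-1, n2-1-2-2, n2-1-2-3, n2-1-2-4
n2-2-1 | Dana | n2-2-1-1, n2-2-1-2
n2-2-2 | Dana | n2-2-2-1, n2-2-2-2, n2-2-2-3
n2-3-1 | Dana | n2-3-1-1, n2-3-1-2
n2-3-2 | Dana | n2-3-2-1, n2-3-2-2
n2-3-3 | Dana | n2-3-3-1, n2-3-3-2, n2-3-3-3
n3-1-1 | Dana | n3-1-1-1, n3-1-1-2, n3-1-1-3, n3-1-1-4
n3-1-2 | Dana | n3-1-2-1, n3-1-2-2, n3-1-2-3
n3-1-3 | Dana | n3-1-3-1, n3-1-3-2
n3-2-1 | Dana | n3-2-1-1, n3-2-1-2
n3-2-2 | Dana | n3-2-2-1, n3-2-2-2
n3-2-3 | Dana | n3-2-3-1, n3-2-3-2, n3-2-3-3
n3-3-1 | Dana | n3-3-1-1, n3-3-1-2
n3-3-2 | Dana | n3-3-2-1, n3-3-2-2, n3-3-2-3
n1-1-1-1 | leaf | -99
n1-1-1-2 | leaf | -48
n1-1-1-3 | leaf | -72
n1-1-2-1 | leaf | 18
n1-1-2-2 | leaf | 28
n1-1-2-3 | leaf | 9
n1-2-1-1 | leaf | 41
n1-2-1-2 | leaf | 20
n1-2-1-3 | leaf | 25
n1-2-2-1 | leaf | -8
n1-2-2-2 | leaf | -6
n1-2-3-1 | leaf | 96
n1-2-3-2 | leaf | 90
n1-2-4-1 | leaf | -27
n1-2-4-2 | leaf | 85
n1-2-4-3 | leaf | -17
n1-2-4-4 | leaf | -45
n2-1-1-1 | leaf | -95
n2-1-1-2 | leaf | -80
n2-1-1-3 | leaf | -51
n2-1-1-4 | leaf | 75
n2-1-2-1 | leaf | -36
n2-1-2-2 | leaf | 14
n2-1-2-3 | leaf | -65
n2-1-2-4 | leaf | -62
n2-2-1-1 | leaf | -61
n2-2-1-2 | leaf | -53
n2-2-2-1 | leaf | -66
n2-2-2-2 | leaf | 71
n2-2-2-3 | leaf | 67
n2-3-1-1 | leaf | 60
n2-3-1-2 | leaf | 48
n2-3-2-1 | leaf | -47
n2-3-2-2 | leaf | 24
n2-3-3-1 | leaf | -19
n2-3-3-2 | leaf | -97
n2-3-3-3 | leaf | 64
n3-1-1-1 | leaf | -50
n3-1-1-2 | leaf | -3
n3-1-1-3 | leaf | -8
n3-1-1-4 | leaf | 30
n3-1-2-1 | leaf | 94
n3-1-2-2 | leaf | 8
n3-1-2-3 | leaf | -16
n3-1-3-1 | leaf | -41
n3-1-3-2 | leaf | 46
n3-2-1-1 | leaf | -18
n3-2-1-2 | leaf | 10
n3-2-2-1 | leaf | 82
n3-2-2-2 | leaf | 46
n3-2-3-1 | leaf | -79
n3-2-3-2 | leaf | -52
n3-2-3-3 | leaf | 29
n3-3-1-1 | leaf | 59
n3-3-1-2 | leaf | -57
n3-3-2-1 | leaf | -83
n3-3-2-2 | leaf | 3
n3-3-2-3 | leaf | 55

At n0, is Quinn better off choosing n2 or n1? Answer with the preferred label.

n2-1-1 (Dana): max(-95, -80, -51, 75) = 75
n2-1-2 (Dana): max(-36, 14, -65, -62) = 14
n2-1 (Quinn): min(75, 14) = 14
n2-2-1 (Dana): max(-61, -53) = -53
n2-2-2 (Dana): max(-66, 71, 67) = 71
n2-2 (Quinn): min(-53, 71) = -53
n2-3-1 (Dana): max(60, 48) = 60
n2-3-2 (Dana): max(-47, 24) = 24
n2-3-3 (Dana): max(-19, -97, 64) = 64
n2-3 (Quinn): min(60, 24, 64) = 24
n2 (Dana): max(14, -53, 24) = 24
n1-1-1 (Dana): max(-99, -48, -72) = -48
n1-1-2 (Dana): max(18, 28, 9) = 28
n1-1 (Quinn): min(-48, 28) = -48
n1-2-1 (Dana): max(41, 20, 25) = 41
n1-2-2 (Dana): max(-8, -6) = -6
n1-2-3 (Dana): max(96, 90) = 96
n1-2-4 (Dana): max(-27, 85, -17, -45) = 85
n1-2 (Quinn): min(41, -6, 96, 85) = -6
n1 (Dana): max(-48, -6) = -6
Quinn prefers the lower value; n2=24, n1=-6. n1 is better since -6 < 24.

n1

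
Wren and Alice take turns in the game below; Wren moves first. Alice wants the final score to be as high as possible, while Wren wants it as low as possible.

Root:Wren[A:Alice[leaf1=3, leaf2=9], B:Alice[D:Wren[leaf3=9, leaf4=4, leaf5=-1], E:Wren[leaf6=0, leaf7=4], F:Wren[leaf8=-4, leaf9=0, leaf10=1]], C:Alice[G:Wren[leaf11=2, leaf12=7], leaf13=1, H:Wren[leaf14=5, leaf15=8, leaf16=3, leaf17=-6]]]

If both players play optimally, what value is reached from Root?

0

A (Alice): max(3, 9) = 9
D (Wren): min(9, 4, -1) = -1
E (Wren): min(0, 4) = 0
F (Wren): min(-4, 0, 1) = -4
B (Alice): max(-1, 0, -4) = 0
G (Wren): min(2, 7) = 2
H (Wren): min(5, 8, 3, -6) = -6
C (Alice): max(2, 1, -6) = 2
Root (Wren): min(9, 0, 2) = 0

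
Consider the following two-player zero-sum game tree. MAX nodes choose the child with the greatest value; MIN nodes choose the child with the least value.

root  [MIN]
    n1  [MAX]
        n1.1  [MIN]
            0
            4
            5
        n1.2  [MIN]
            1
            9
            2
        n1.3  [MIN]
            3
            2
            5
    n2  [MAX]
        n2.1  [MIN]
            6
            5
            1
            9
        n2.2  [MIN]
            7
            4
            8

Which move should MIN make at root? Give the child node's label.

n1.1 (MIN): min(0, 4, 5) = 0
n1.2 (MIN): min(1, 9, 2) = 1
n1.3 (MIN): min(3, 2, 5) = 2
n1 (MAX): max(0, 1, 2) = 2
n2.1 (MIN): min(6, 5, 1, 9) = 1
n2.2 (MIN): min(7, 4, 8) = 4
n2 (MAX): max(1, 4) = 4
root (MIN): min(2, 4) = 2
MIN at root wants the lowest of {n1=2, n2=4}, so chooses n1.

n1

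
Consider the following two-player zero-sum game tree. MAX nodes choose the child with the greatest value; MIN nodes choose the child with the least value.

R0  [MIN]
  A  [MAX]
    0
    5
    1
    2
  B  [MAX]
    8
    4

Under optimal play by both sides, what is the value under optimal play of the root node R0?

5

A (MAX): max(0, 5, 1, 2) = 5
B (MAX): max(8, 4) = 8
R0 (MIN): min(5, 8) = 5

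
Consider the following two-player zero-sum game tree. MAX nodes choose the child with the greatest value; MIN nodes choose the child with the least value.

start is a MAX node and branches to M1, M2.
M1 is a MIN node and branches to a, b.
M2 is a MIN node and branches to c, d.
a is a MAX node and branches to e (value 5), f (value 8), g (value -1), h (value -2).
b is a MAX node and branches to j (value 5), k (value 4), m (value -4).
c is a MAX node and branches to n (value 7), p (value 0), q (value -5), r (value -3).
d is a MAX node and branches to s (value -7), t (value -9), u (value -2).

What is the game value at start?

5

a (MAX): max(5, 8, -1, -2) = 8
b (MAX): max(5, 4, -4) = 5
M1 (MIN): min(8, 5) = 5
c (MAX): max(7, 0, -5, -3) = 7
d (MAX): max(-7, -9, -2) = -2
M2 (MIN): min(7, -2) = -2
start (MAX): max(5, -2) = 5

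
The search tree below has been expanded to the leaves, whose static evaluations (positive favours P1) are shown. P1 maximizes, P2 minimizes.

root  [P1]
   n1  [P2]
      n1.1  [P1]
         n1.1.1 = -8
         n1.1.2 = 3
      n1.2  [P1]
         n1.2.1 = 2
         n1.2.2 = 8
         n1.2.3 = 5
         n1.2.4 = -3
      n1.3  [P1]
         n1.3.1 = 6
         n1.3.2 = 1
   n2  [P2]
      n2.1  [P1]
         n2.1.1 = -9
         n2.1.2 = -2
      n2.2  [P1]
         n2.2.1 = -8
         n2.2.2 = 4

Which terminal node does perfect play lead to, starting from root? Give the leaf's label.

n1.1 (P1): max(-8, 3) = 3
n1.2 (P1): max(2, 8, 5, -3) = 8
n1.3 (P1): max(6, 1) = 6
n1 (P2): min(3, 8, 6) = 3
n2.1 (P1): max(-9, -2) = -2
n2.2 (P1): max(-8, 4) = 4
n2 (P2): min(-2, 4) = -2
root (P1): max(3, -2) = 3
At root, P1 picks n1 (highest: 3).
At n1, P2 picks n1.1 (lowest: 3).
At n1.1, P1 picks n1.1.2 (highest: 3).
Terminal value 3.

n1.1.2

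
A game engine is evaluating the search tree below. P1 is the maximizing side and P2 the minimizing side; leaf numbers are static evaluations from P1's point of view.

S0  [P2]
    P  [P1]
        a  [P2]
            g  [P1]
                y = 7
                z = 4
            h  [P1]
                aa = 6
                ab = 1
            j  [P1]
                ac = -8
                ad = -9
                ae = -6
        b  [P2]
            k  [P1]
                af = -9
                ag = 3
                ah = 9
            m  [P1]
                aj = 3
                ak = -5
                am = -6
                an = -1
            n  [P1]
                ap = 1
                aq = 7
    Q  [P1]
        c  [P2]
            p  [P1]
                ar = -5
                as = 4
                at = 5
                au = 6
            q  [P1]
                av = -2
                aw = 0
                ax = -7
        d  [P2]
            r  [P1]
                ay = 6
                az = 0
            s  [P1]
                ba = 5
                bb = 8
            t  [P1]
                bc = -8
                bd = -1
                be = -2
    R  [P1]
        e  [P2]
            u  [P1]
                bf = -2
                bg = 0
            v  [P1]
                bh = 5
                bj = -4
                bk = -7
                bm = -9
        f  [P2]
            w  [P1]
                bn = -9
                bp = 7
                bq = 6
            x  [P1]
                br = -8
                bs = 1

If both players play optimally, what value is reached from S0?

g (P1): max(7, 4) = 7
h (P1): max(6, 1) = 6
j (P1): max(-8, -9, -6) = -6
a (P2): min(7, 6, -6) = -6
k (P1): max(-9, 3, 9) = 9
m (P1): max(3, -5, -6, -1) = 3
n (P1): max(1, 7) = 7
b (P2): min(9, 3, 7) = 3
P (P1): max(-6, 3) = 3
p (P1): max(-5, 4, 5, 6) = 6
q (P1): max(-2, 0, -7) = 0
c (P2): min(6, 0) = 0
r (P1): max(6, 0) = 6
s (P1): max(5, 8) = 8
t (P1): max(-8, -1, -2) = -1
d (P2): min(6, 8, -1) = -1
Q (P1): max(0, -1) = 0
u (P1): max(-2, 0) = 0
v (P1): max(5, -4, -7, -9) = 5
e (P2): min(0, 5) = 0
w (P1): max(-9, 7, 6) = 7
x (P1): max(-8, 1) = 1
f (P2): min(7, 1) = 1
R (P1): max(0, 1) = 1
S0 (P2): min(3, 0, 1) = 0

0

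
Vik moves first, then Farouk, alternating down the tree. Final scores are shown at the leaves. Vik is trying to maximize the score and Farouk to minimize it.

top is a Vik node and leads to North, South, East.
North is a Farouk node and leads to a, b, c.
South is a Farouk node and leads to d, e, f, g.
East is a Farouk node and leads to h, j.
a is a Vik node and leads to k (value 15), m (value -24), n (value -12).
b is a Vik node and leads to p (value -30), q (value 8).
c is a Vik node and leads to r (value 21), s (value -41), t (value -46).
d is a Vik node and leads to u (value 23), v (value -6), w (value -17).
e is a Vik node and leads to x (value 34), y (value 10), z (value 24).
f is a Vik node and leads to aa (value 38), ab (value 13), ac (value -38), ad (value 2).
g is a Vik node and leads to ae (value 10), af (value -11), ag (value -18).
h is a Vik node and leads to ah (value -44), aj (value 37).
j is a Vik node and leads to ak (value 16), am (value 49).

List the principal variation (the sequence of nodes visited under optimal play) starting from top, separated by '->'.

a (Vik): max(15, -24, -12) = 15
b (Vik): max(-30, 8) = 8
c (Vik): max(21, -41, -46) = 21
North (Farouk): min(15, 8, 21) = 8
d (Vik): max(23, -6, -17) = 23
e (Vik): max(34, 10, 24) = 34
f (Vik): max(38, 13, -38, 2) = 38
g (Vik): max(10, -11, -18) = 10
South (Farouk): min(23, 34, 38, 10) = 10
h (Vik): max(-44, 37) = 37
j (Vik): max(16, 49) = 49
East (Farouk): min(37, 49) = 37
top (Vik): max(8, 10, 37) = 37
At top, Vik picks East (highest: 37).
At East, Farouk picks h (lowest: 37).
At h, Vik picks aj (highest: 37).
Terminal value 37.

top -> East -> h -> aj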